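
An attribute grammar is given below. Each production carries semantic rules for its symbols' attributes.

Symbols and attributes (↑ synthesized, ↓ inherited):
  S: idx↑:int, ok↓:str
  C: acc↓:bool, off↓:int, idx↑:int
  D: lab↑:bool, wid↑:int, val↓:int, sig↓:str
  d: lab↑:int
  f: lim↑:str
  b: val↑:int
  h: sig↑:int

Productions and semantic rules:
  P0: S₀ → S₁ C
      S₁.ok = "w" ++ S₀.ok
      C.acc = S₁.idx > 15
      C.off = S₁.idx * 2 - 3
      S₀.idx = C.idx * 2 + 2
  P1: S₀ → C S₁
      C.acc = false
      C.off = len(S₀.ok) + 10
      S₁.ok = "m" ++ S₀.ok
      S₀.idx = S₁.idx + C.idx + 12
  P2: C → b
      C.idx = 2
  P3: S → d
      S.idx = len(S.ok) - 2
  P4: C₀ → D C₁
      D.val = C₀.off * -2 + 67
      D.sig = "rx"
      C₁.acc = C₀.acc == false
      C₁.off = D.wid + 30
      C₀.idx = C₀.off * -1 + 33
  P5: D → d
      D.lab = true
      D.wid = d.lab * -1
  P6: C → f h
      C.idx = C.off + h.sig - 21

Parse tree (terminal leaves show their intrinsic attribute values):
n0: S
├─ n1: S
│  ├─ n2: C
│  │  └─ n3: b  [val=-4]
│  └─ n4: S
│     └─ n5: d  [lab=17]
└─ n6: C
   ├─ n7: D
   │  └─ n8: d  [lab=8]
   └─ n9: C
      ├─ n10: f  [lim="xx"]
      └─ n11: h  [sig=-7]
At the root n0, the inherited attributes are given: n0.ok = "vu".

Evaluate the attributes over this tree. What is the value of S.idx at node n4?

1. n0.ok = "vu"  [given at root]
2. n1.ok = "wvu"  ["w" ++ S₀.ok]
3. n2.acc = false  [false]
4. n2.off = 13  [len(S₀.ok) + 10]
5. n3.val = -4  [terminal]
6. n2.idx = 2  [2]
7. n4.ok = "mwvu"  ["m" ++ S₀.ok]
8. n5.lab = 17  [terminal]
9. n4.idx = 2  [len(S.ok) - 2]
10. n1.idx = 16  [S₁.idx + C.idx + 12]
11. n6.acc = true  [S₁.idx > 15]
12. n6.off = 29  [S₁.idx * 2 - 3]
13. n7.val = 9  [C₀.off * -2 + 67]
14. n7.sig = "rx"  ["rx"]
15. n8.lab = 8  [terminal]
16. n7.lab = true  [true]
17. n7.wid = -8  [d.lab * -1]
18. n9.acc = false  [C₀.acc == false]
19. n9.off = 22  [D.wid + 30]
20. n10.lim = "xx"  [terminal]
21. n11.sig = -7  [terminal]
22. n9.idx = -6  [C.off + h.sig - 21]
23. n6.idx = 4  [C₀.off * -1 + 33]
24. n0.idx = 10  [C.idx * 2 + 2]

2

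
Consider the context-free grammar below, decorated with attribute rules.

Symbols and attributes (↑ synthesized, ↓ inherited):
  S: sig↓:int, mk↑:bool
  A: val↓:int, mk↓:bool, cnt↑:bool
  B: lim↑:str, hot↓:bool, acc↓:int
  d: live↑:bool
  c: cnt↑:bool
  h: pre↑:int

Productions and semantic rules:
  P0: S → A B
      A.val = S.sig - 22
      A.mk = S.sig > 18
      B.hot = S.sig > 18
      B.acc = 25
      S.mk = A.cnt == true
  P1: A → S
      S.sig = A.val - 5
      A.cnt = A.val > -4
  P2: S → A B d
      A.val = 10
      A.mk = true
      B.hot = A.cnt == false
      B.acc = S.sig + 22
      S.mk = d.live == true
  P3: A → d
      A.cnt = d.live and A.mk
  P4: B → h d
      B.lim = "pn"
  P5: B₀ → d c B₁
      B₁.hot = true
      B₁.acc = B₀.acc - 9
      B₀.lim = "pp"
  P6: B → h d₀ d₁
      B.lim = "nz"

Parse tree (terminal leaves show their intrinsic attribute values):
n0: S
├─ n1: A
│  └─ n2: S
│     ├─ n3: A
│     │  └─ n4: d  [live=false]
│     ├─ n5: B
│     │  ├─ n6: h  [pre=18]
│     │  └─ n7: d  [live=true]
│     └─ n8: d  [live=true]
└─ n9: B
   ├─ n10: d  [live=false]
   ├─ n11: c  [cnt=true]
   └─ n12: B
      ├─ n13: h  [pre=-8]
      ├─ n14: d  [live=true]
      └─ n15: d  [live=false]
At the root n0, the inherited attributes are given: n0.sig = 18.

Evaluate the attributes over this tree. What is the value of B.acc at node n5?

1. n0.sig = 18  [given at root]
2. n1.val = -4  [S.sig - 22]
3. n1.mk = false  [S.sig > 18]
4. n2.sig = -9  [A.val - 5]
5. n3.val = 10  [10]
6. n3.mk = true  [true]
7. n4.live = false  [terminal]
8. n3.cnt = false  [d.live and A.mk]
9. n5.hot = true  [A.cnt == false]
10. n5.acc = 13  [S.sig + 22]
11. n6.pre = 18  [terminal]
12. n7.live = true  [terminal]
13. n5.lim = "pn"  ["pn"]
14. n8.live = true  [terminal]
15. n2.mk = true  [d.live == true]
16. n1.cnt = false  [A.val > -4]
17. n9.hot = false  [S.sig > 18]
18. n9.acc = 25  [25]
19. n10.live = false  [terminal]
20. n11.cnt = true  [terminal]
21. n12.hot = true  [true]
22. n12.acc = 16  [B₀.acc - 9]
23. n13.pre = -8  [terminal]
24. n14.live = true  [terminal]
25. n15.live = false  [terminal]
26. n12.lim = "nz"  ["nz"]
27. n9.lim = "pp"  ["pp"]
28. n0.mk = false  [A.cnt == true]

13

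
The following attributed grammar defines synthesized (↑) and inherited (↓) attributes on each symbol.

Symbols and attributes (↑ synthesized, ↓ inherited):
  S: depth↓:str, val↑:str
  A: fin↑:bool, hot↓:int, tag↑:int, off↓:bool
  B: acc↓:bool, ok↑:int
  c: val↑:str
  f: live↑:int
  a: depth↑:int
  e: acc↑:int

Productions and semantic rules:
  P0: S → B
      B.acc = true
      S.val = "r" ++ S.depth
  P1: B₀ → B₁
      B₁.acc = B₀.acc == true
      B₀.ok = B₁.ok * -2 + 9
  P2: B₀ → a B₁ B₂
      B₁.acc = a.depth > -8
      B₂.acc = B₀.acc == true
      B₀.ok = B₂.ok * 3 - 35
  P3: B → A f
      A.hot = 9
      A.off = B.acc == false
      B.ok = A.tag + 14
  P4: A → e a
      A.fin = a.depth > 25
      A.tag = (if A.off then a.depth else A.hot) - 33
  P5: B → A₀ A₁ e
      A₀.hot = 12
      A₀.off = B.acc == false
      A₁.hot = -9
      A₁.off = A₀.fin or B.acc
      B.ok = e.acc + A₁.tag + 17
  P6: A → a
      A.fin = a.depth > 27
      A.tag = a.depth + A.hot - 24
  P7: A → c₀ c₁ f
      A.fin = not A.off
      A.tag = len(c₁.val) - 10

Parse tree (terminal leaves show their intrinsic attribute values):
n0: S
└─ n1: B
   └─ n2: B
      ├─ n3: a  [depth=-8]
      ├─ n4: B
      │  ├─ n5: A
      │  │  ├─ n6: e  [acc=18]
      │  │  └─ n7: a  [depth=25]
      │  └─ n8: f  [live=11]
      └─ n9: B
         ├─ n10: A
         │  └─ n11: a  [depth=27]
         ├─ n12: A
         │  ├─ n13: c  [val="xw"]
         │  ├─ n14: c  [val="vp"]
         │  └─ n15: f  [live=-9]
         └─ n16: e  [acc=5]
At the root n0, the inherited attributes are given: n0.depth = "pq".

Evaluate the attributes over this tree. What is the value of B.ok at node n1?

1. n0.depth = "pq"  [given at root]
2. n1.acc = true  [true]
3. n2.acc = true  [B₀.acc == true]
4. n3.depth = -8  [terminal]
5. n4.acc = false  [a.depth > -8]
6. n5.hot = 9  [9]
7. n5.off = true  [B.acc == false]
8. n6.acc = 18  [terminal]
9. n7.depth = 25  [terminal]
10. n5.fin = false  [a.depth > 25]
11. n5.tag = -8  [(if A.off then a.depth else A.hot) - 33]
12. n8.live = 11  [terminal]
13. n4.ok = 6  [A.tag + 14]
14. n9.acc = true  [B₀.acc == true]
15. n10.hot = 12  [12]
16. n10.off = false  [B.acc == false]
17. n11.depth = 27  [terminal]
18. n10.fin = false  [a.depth > 27]
19. n10.tag = 15  [a.depth + A.hot - 24]
20. n12.hot = -9  [-9]
21. n12.off = true  [A₀.fin or B.acc]
22. n13.val = "xw"  [terminal]
23. n14.val = "vp"  [terminal]
24. n15.live = -9  [terminal]
25. n12.fin = false  [not A.off]
26. n12.tag = -8  [len(c₁.val) - 10]
27. n16.acc = 5  [terminal]
28. n9.ok = 14  [e.acc + A₁.tag + 17]
29. n2.ok = 7  [B₂.ok * 3 - 35]
30. n1.ok = -5  [B₁.ok * -2 + 9]
31. n0.val = "rpq"  ["r" ++ S.depth]

-5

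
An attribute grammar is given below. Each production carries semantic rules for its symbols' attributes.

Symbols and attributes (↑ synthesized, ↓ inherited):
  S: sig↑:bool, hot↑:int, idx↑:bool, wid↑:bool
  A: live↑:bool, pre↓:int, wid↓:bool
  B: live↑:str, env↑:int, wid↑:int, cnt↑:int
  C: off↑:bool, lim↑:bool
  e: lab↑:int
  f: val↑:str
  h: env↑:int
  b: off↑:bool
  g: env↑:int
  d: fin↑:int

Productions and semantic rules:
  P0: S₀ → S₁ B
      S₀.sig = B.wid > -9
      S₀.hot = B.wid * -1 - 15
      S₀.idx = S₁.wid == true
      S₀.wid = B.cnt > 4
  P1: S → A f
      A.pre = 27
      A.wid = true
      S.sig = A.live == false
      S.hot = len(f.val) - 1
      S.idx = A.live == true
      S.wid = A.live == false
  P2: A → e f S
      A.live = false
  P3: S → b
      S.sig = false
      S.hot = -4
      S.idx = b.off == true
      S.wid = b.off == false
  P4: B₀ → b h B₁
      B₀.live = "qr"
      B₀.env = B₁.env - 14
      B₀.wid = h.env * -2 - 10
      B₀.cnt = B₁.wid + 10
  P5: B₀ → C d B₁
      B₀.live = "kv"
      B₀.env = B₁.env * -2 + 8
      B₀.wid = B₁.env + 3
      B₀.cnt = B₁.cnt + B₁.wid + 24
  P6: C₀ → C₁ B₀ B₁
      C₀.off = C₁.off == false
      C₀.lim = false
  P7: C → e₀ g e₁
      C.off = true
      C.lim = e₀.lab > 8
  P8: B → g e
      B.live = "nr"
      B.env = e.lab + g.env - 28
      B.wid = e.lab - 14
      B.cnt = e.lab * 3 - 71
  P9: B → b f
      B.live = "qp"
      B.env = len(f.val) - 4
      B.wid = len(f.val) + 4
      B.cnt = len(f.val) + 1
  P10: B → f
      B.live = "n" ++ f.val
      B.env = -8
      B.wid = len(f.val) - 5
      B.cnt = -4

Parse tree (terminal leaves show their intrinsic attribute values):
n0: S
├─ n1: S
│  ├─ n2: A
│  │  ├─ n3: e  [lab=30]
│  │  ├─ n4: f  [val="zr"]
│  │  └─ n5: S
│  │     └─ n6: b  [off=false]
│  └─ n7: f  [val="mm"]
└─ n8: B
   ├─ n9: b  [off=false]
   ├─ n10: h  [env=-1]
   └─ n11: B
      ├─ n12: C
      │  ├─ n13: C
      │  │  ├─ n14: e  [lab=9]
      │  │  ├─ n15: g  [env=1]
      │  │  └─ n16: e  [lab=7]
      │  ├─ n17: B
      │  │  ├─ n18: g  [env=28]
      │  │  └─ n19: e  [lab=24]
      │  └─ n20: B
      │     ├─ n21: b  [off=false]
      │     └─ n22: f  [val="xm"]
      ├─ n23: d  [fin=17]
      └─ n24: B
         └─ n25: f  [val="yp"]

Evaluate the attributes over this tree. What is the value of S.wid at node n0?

true

1. n2.pre = 27  [27]
2. n2.wid = true  [true]
3. n3.lab = 30  [terminal]
4. n4.val = "zr"  [terminal]
5. n6.off = false  [terminal]
6. n5.sig = false  [false]
7. n5.hot = -4  [-4]
8. n5.idx = false  [b.off == true]
9. n5.wid = true  [b.off == false]
10. n2.live = false  [false]
11. n7.val = "mm"  [terminal]
12. n1.sig = true  [A.live == false]
13. n1.hot = 1  [len(f.val) - 1]
14. n1.idx = false  [A.live == true]
15. n1.wid = true  [A.live == false]
16. n9.off = false  [terminal]
17. n10.env = -1  [terminal]
18. n14.lab = 9  [terminal]
19. n15.env = 1  [terminal]
20. n16.lab = 7  [terminal]
21. n13.off = true  [true]
22. n13.lim = true  [e₀.lab > 8]
23. n18.env = 28  [terminal]
24. n19.lab = 24  [terminal]
25. n17.live = "nr"  ["nr"]
26. n17.env = 24  [e.lab + g.env - 28]
27. n17.wid = 10  [e.lab - 14]
28. n17.cnt = 1  [e.lab * 3 - 71]
29. n21.off = false  [terminal]
30. n22.val = "xm"  [terminal]
31. n20.live = "qp"  ["qp"]
32. n20.env = -2  [len(f.val) - 4]
33. n20.wid = 6  [len(f.val) + 4]
34. n20.cnt = 3  [len(f.val) + 1]
35. n12.off = false  [C₁.off == false]
36. n12.lim = false  [false]
37. n23.fin = 17  [terminal]
38. n25.val = "yp"  [terminal]
39. n24.live = "nyp"  ["n" ++ f.val]
40. n24.env = -8  [-8]
41. n24.wid = -3  [len(f.val) - 5]
42. n24.cnt = -4  [-4]
43. n11.live = "kv"  ["kv"]
44. n11.env = 24  [B₁.env * -2 + 8]
45. n11.wid = -5  [B₁.env + 3]
46. n11.cnt = 17  [B₁.cnt + B₁.wid + 24]
47. n8.live = "qr"  ["qr"]
48. n8.env = 10  [B₁.env - 14]
49. n8.wid = -8  [h.env * -2 - 10]
50. n8.cnt = 5  [B₁.wid + 10]
51. n0.sig = true  [B.wid > -9]
52. n0.hot = -7  [B.wid * -1 - 15]
53. n0.idx = true  [S₁.wid == true]
54. n0.wid = true  [B.cnt > 4]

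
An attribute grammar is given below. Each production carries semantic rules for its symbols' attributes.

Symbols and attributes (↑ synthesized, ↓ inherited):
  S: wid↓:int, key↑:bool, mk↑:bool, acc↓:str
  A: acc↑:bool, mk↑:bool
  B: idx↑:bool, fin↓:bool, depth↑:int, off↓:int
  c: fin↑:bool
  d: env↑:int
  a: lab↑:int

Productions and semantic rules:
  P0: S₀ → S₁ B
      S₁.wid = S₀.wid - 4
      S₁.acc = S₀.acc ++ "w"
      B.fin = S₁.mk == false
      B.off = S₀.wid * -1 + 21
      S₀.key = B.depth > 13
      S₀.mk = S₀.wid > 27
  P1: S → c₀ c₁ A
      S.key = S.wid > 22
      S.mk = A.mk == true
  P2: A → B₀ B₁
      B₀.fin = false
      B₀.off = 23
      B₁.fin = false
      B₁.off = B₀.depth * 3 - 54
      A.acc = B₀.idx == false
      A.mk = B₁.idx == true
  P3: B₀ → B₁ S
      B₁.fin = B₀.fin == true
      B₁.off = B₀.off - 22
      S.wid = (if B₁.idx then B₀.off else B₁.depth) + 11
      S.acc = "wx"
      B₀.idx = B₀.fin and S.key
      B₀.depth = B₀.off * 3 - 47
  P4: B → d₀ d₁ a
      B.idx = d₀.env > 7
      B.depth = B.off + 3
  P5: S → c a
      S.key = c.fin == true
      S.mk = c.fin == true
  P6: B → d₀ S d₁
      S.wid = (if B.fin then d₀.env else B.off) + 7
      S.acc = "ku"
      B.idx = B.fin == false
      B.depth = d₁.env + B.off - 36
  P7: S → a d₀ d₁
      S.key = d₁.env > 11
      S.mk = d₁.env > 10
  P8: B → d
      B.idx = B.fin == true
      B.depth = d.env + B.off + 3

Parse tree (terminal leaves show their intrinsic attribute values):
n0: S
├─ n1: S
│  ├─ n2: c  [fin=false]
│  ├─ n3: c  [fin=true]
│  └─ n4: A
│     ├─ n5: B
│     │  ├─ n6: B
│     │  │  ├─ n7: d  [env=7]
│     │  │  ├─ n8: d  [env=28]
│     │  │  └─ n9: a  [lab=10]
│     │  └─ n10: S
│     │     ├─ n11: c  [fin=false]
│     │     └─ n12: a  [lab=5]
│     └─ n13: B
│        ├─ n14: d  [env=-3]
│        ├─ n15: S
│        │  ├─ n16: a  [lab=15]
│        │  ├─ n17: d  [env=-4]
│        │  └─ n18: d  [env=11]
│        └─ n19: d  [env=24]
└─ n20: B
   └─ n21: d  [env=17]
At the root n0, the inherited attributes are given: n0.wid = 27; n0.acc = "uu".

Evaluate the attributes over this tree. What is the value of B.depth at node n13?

0

1. n0.wid = 27  [given at root]
2. n0.acc = "uu"  [given at root]
3. n1.wid = 23  [S₀.wid - 4]
4. n1.acc = "uuw"  [S₀.acc ++ "w"]
5. n2.fin = false  [terminal]
6. n3.fin = true  [terminal]
7. n5.fin = false  [false]
8. n5.off = 23  [23]
9. n6.fin = false  [B₀.fin == true]
10. n6.off = 1  [B₀.off - 22]
11. n7.env = 7  [terminal]
12. n8.env = 28  [terminal]
13. n9.lab = 10  [terminal]
14. n6.idx = false  [d₀.env > 7]
15. n6.depth = 4  [B.off + 3]
16. n10.wid = 15  [(if B₁.idx then B₀.off else B₁.depth) + 11]
17. n10.acc = "wx"  ["wx"]
18. n11.fin = false  [terminal]
19. n12.lab = 5  [terminal]
20. n10.key = false  [c.fin == true]
21. n10.mk = false  [c.fin == true]
22. n5.idx = false  [B₀.fin and S.key]
23. n5.depth = 22  [B₀.off * 3 - 47]
24. n13.fin = false  [false]
25. n13.off = 12  [B₀.depth * 3 - 54]
26. n14.env = -3  [terminal]
27. n15.wid = 19  [(if B.fin then d₀.env else B.off) + 7]
28. n15.acc = "ku"  ["ku"]
29. n16.lab = 15  [terminal]
30. n17.env = -4  [terminal]
31. n18.env = 11  [terminal]
32. n15.key = false  [d₁.env > 11]
33. n15.mk = true  [d₁.env > 10]
34. n19.env = 24  [terminal]
35. n13.idx = true  [B.fin == false]
36. n13.depth = 0  [d₁.env + B.off - 36]
37. n4.acc = true  [B₀.idx == false]
38. n4.mk = true  [B₁.idx == true]
39. n1.key = true  [S.wid > 22]
40. n1.mk = true  [A.mk == true]
41. n20.fin = false  [S₁.mk == false]
42. n20.off = -6  [S₀.wid * -1 + 21]
43. n21.env = 17  [terminal]
44. n20.idx = false  [B.fin == true]
45. n20.depth = 14  [d.env + B.off + 3]
46. n0.key = true  [B.depth > 13]
47. n0.mk = false  [S₀.wid > 27]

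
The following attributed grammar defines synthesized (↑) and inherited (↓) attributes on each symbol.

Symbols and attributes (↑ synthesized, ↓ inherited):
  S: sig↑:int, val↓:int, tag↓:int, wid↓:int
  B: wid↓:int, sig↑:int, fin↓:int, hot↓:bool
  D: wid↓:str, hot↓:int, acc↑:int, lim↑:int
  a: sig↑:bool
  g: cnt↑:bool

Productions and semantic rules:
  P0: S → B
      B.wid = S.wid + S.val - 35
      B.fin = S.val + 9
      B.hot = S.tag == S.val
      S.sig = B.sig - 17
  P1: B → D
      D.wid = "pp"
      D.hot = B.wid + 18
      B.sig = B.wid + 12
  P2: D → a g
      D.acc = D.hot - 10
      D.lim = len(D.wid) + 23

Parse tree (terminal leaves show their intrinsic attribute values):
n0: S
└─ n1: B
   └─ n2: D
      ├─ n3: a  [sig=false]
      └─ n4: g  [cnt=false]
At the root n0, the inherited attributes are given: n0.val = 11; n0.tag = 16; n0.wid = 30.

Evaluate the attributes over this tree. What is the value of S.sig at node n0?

1. n0.val = 11  [given at root]
2. n0.tag = 16  [given at root]
3. n0.wid = 30  [given at root]
4. n1.wid = 6  [S.wid + S.val - 35]
5. n1.fin = 20  [S.val + 9]
6. n1.hot = false  [S.tag == S.val]
7. n2.wid = "pp"  ["pp"]
8. n2.hot = 24  [B.wid + 18]
9. n3.sig = false  [terminal]
10. n4.cnt = false  [terminal]
11. n2.acc = 14  [D.hot - 10]
12. n2.lim = 25  [len(D.wid) + 23]
13. n1.sig = 18  [B.wid + 12]
14. n0.sig = 1  [B.sig - 17]

1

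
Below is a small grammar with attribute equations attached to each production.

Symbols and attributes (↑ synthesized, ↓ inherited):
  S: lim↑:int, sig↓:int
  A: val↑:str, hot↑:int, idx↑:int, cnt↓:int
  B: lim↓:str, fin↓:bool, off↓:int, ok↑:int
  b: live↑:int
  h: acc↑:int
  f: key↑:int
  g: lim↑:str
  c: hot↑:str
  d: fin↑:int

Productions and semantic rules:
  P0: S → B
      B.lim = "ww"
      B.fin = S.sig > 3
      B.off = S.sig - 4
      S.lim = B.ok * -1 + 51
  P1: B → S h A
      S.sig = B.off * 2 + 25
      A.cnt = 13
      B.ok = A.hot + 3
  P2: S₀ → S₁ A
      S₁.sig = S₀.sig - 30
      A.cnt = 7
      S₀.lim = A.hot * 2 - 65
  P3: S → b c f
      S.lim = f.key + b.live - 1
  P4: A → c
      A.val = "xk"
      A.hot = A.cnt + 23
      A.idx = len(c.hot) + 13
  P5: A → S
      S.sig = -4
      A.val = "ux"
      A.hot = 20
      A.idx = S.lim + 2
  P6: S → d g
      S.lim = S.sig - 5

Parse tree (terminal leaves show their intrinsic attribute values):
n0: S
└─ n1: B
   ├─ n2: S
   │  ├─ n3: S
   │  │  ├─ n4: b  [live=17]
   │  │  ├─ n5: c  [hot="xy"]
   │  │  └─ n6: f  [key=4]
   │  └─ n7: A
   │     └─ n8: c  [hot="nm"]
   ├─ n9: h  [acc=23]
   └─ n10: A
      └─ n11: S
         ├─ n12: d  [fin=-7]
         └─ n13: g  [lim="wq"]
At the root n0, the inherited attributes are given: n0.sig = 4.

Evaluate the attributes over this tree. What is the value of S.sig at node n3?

1. n0.sig = 4  [given at root]
2. n1.lim = "ww"  ["ww"]
3. n1.fin = true  [S.sig > 3]
4. n1.off = 0  [S.sig - 4]
5. n2.sig = 25  [B.off * 2 + 25]
6. n3.sig = -5  [S₀.sig - 30]
7. n4.live = 17  [terminal]
8. n5.hot = "xy"  [terminal]
9. n6.key = 4  [terminal]
10. n3.lim = 20  [f.key + b.live - 1]
11. n7.cnt = 7  [7]
12. n8.hot = "nm"  [terminal]
13. n7.val = "xk"  ["xk"]
14. n7.hot = 30  [A.cnt + 23]
15. n7.idx = 15  [len(c.hot) + 13]
16. n2.lim = -5  [A.hot * 2 - 65]
17. n9.acc = 23  [terminal]
18. n10.cnt = 13  [13]
19. n11.sig = -4  [-4]
20. n12.fin = -7  [terminal]
21. n13.lim = "wq"  [terminal]
22. n11.lim = -9  [S.sig - 5]
23. n10.val = "ux"  ["ux"]
24. n10.hot = 20  [20]
25. n10.idx = -7  [S.lim + 2]
26. n1.ok = 23  [A.hot + 3]
27. n0.lim = 28  [B.ok * -1 + 51]

-5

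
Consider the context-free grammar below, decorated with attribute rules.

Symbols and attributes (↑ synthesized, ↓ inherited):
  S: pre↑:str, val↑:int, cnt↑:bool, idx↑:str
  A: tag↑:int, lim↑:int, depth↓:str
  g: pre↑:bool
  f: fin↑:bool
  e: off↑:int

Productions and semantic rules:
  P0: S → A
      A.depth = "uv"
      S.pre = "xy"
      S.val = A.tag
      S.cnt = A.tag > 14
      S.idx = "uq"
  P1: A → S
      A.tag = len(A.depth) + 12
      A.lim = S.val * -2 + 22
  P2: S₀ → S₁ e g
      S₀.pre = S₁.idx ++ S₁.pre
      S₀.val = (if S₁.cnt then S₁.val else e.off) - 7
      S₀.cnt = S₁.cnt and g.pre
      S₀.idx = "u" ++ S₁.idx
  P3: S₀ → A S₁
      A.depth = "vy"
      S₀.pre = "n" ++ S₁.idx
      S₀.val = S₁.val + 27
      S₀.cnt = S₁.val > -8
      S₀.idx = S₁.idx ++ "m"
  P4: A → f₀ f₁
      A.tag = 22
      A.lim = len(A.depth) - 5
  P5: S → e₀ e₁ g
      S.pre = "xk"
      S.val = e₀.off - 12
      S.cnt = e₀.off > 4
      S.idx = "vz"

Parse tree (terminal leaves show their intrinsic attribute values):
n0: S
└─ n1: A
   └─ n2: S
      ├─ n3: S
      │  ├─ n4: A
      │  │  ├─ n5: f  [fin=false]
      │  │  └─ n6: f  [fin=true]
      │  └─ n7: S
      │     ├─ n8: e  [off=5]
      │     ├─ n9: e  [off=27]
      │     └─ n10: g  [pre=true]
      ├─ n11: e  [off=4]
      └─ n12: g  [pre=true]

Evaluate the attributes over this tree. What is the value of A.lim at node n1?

1. n1.depth = "uv"  ["uv"]
2. n4.depth = "vy"  ["vy"]
3. n5.fin = false  [terminal]
4. n6.fin = true  [terminal]
5. n4.tag = 22  [22]
6. n4.lim = -3  [len(A.depth) - 5]
7. n8.off = 5  [terminal]
8. n9.off = 27  [terminal]
9. n10.pre = true  [terminal]
10. n7.pre = "xk"  ["xk"]
11. n7.val = -7  [e₀.off - 12]
12. n7.cnt = true  [e₀.off > 4]
13. n7.idx = "vz"  ["vz"]
14. n3.pre = "nvz"  ["n" ++ S₁.idx]
15. n3.val = 20  [S₁.val + 27]
16. n3.cnt = true  [S₁.val > -8]
17. n3.idx = "vzm"  [S₁.idx ++ "m"]
18. n11.off = 4  [terminal]
19. n12.pre = true  [terminal]
20. n2.pre = "vzmnvz"  [S₁.idx ++ S₁.pre]
21. n2.val = 13  [(if S₁.cnt then S₁.val else e.off) - 7]
22. n2.cnt = true  [S₁.cnt and g.pre]
23. n2.idx = "uvzm"  ["u" ++ S₁.idx]
24. n1.tag = 14  [len(A.depth) + 12]
25. n1.lim = -4  [S.val * -2 + 22]
26. n0.pre = "xy"  ["xy"]
27. n0.val = 14  [A.tag]
28. n0.cnt = false  [A.tag > 14]
29. n0.idx = "uq"  ["uq"]

-4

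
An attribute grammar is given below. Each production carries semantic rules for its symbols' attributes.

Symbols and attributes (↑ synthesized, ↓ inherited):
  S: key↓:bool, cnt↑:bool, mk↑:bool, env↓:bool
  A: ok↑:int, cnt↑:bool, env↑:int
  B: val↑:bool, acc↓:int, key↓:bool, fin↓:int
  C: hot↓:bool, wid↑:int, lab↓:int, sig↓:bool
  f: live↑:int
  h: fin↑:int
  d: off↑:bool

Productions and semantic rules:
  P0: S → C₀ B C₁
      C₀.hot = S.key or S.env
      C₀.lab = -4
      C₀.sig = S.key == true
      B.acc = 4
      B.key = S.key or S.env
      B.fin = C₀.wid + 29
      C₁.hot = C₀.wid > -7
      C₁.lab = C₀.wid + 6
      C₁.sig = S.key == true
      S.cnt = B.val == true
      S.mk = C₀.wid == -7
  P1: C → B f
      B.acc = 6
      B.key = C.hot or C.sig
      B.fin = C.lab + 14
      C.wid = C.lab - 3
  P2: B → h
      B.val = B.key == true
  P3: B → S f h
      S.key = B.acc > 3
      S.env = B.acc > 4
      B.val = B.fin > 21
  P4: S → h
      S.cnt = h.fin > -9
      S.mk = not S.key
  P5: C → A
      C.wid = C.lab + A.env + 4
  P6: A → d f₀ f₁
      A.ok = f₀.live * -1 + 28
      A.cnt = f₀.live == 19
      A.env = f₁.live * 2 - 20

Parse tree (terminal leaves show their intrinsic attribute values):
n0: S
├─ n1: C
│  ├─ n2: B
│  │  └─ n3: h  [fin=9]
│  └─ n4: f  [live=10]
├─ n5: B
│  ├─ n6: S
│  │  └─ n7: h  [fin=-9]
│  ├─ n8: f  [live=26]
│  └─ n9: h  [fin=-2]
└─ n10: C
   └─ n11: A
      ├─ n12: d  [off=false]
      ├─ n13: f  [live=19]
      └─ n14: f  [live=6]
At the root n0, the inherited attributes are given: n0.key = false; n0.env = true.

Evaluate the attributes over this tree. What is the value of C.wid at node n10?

-5

1. n0.key = false  [given at root]
2. n0.env = true  [given at root]
3. n1.hot = true  [S.key or S.env]
4. n1.lab = -4  [-4]
5. n1.sig = false  [S.key == true]
6. n2.acc = 6  [6]
7. n2.key = true  [C.hot or C.sig]
8. n2.fin = 10  [C.lab + 14]
9. n3.fin = 9  [terminal]
10. n2.val = true  [B.key == true]
11. n4.live = 10  [terminal]
12. n1.wid = -7  [C.lab - 3]
13. n5.acc = 4  [4]
14. n5.key = true  [S.key or S.env]
15. n5.fin = 22  [C₀.wid + 29]
16. n6.key = true  [B.acc > 3]
17. n6.env = false  [B.acc > 4]
18. n7.fin = -9  [terminal]
19. n6.cnt = false  [h.fin > -9]
20. n6.mk = false  [not S.key]
21. n8.live = 26  [terminal]
22. n9.fin = -2  [terminal]
23. n5.val = true  [B.fin > 21]
24. n10.hot = false  [C₀.wid > -7]
25. n10.lab = -1  [C₀.wid + 6]
26. n10.sig = false  [S.key == true]
27. n12.off = false  [terminal]
28. n13.live = 19  [terminal]
29. n14.live = 6  [terminal]
30. n11.ok = 9  [f₀.live * -1 + 28]
31. n11.cnt = true  [f₀.live == 19]
32. n11.env = -8  [f₁.live * 2 - 20]
33. n10.wid = -5  [C.lab + A.env + 4]
34. n0.cnt = true  [B.val == true]
35. n0.mk = true  [C₀.wid == -7]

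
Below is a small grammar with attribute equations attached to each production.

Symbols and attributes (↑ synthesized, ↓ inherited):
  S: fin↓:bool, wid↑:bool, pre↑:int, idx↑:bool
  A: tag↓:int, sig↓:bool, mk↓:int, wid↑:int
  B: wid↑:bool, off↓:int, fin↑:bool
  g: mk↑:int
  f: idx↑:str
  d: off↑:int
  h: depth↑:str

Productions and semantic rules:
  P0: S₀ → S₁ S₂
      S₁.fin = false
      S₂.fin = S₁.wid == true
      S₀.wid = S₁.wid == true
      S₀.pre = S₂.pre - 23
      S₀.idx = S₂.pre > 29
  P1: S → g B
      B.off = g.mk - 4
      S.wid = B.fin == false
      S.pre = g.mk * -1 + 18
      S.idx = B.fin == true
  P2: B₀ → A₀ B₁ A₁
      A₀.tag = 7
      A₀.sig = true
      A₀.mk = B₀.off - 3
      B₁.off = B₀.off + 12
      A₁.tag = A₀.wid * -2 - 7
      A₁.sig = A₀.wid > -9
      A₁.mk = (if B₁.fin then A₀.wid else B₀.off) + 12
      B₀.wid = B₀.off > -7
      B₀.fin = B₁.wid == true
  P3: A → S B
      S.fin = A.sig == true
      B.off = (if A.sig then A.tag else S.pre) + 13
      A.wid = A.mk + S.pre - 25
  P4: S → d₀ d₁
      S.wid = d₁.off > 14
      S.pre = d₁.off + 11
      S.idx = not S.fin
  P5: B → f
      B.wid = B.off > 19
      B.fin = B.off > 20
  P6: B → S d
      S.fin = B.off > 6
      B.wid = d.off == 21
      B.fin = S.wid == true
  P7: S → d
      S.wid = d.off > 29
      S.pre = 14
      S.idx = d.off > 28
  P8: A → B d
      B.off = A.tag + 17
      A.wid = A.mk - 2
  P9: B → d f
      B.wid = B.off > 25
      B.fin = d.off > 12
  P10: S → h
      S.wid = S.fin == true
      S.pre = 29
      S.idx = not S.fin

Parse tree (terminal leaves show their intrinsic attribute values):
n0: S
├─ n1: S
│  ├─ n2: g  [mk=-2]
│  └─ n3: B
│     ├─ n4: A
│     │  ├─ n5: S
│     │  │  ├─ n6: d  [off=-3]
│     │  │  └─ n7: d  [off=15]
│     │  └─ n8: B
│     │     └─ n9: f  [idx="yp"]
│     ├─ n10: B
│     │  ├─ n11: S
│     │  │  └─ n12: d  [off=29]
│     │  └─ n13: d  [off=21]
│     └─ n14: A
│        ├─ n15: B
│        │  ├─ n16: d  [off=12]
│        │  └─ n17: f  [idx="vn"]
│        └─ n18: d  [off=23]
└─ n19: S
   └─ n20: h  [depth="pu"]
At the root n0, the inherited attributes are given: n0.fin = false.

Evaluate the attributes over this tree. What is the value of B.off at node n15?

1. n0.fin = false  [given at root]
2. n1.fin = false  [false]
3. n2.mk = -2  [terminal]
4. n3.off = -6  [g.mk - 4]
5. n4.tag = 7  [7]
6. n4.sig = true  [true]
7. n4.mk = -9  [B₀.off - 3]
8. n5.fin = true  [A.sig == true]
9. n6.off = -3  [terminal]
10. n7.off = 15  [terminal]
11. n5.wid = true  [d₁.off > 14]
12. n5.pre = 26  [d₁.off + 11]
13. n5.idx = false  [not S.fin]
14. n8.off = 20  [(if A.sig then A.tag else S.pre) + 13]
15. n9.idx = "yp"  [terminal]
16. n8.wid = true  [B.off > 19]
17. n8.fin = false  [B.off > 20]
18. n4.wid = -8  [A.mk + S.pre - 25]
19. n10.off = 6  [B₀.off + 12]
20. n11.fin = false  [B.off > 6]
21. n12.off = 29  [terminal]
22. n11.wid = false  [d.off > 29]
23. n11.pre = 14  [14]
24. n11.idx = true  [d.off > 28]
25. n13.off = 21  [terminal]
26. n10.wid = true  [d.off == 21]
27. n10.fin = false  [S.wid == true]
28. n14.tag = 9  [A₀.wid * -2 - 7]
29. n14.sig = true  [A₀.wid > -9]
30. n14.mk = 6  [(if B₁.fin then A₀.wid else B₀.off) + 12]
31. n15.off = 26  [A.tag + 17]
32. n16.off = 12  [terminal]
33. n17.idx = "vn"  [terminal]
34. n15.wid = true  [B.off > 25]
35. n15.fin = false  [d.off > 12]
36. n18.off = 23  [terminal]
37. n14.wid = 4  [A.mk - 2]
38. n3.wid = true  [B₀.off > -7]
39. n3.fin = true  [B₁.wid == true]
40. n1.wid = false  [B.fin == false]
41. n1.pre = 20  [g.mk * -1 + 18]
42. n1.idx = true  [B.fin == true]
43. n19.fin = false  [S₁.wid == true]
44. n20.depth = "pu"  [terminal]
45. n19.wid = false  [S.fin == true]
46. n19.pre = 29  [29]
47. n19.idx = true  [not S.fin]
48. n0.wid = false  [S₁.wid == true]
49. n0.pre = 6  [S₂.pre - 23]
50. n0.idx = false  [S₂.pre > 29]

26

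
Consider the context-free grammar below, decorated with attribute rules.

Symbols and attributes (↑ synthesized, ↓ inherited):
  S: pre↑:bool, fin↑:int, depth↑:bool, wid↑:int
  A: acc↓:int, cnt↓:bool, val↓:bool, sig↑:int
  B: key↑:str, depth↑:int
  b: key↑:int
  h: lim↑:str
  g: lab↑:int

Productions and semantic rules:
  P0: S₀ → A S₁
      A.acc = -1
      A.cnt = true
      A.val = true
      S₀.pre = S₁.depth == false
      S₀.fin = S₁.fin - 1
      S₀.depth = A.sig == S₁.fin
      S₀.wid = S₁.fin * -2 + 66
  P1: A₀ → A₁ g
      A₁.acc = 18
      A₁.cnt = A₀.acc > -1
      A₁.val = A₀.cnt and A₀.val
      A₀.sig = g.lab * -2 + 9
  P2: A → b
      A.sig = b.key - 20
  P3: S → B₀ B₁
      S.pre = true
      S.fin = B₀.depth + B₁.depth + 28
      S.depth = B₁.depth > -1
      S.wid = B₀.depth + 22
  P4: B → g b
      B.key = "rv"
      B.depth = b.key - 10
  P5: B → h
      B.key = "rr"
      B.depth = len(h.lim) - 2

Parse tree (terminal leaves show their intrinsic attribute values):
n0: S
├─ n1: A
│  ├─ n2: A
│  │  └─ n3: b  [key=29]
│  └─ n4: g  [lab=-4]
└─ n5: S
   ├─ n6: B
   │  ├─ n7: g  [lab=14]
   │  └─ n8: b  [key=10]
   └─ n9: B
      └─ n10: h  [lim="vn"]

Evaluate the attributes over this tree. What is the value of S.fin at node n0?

27

1. n1.acc = -1  [-1]
2. n1.cnt = true  [true]
3. n1.val = true  [true]
4. n2.acc = 18  [18]
5. n2.cnt = false  [A₀.acc > -1]
6. n2.val = true  [A₀.cnt and A₀.val]
7. n3.key = 29  [terminal]
8. n2.sig = 9  [b.key - 20]
9. n4.lab = -4  [terminal]
10. n1.sig = 17  [g.lab * -2 + 9]
11. n7.lab = 14  [terminal]
12. n8.key = 10  [terminal]
13. n6.key = "rv"  ["rv"]
14. n6.depth = 0  [b.key - 10]
15. n10.lim = "vn"  [terminal]
16. n9.key = "rr"  ["rr"]
17. n9.depth = 0  [len(h.lim) - 2]
18. n5.pre = true  [true]
19. n5.fin = 28  [B₀.depth + B₁.depth + 28]
20. n5.depth = true  [B₁.depth > -1]
21. n5.wid = 22  [B₀.depth + 22]
22. n0.pre = false  [S₁.depth == false]
23. n0.fin = 27  [S₁.fin - 1]
24. n0.depth = false  [A.sig == S₁.fin]
25. n0.wid = 10  [S₁.fin * -2 + 66]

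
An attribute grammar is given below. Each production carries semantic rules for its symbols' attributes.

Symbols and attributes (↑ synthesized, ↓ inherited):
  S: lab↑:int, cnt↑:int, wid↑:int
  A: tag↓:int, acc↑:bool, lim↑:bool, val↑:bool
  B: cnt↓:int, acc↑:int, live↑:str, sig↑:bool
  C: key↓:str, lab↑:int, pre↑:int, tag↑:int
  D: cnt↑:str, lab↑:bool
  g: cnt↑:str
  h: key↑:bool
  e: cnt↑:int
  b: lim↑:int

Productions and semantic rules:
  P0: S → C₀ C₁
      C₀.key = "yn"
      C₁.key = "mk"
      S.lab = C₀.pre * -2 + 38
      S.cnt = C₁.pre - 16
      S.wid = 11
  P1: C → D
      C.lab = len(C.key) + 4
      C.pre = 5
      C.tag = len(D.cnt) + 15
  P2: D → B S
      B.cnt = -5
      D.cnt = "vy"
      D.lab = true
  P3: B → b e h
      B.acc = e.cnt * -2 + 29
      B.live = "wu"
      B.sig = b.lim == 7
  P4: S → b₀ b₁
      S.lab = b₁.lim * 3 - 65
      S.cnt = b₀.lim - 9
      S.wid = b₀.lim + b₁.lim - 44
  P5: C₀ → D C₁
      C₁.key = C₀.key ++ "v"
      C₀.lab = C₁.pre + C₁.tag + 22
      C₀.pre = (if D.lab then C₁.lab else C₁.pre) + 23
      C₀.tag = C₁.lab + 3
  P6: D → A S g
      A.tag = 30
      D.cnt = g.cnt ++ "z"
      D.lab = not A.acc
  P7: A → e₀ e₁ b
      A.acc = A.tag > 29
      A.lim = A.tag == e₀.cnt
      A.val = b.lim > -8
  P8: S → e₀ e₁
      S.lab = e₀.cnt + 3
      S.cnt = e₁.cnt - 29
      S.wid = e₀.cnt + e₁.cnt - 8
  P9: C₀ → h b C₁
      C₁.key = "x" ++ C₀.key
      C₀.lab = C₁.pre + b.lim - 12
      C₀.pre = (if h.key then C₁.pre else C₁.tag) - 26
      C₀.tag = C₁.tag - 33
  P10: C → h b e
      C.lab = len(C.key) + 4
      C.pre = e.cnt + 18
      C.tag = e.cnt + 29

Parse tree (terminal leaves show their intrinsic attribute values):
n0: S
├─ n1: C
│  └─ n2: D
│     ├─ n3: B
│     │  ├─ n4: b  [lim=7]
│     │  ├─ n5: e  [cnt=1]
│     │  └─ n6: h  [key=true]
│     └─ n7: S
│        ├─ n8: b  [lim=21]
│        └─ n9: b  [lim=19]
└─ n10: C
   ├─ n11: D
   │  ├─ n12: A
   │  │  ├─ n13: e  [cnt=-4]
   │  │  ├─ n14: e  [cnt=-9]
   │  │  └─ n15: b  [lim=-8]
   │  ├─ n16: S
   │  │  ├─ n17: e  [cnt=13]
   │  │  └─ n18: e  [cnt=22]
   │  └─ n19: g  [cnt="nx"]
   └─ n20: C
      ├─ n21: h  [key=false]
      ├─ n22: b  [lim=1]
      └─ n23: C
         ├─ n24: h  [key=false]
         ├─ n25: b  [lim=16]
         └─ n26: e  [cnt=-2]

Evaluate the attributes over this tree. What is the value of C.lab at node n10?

17

1. n1.key = "yn"  ["yn"]
2. n3.cnt = -5  [-5]
3. n4.lim = 7  [terminal]
4. n5.cnt = 1  [terminal]
5. n6.key = true  [terminal]
6. n3.acc = 27  [e.cnt * -2 + 29]
7. n3.live = "wu"  ["wu"]
8. n3.sig = true  [b.lim == 7]
9. n8.lim = 21  [terminal]
10. n9.lim = 19  [terminal]
11. n7.lab = -8  [b₁.lim * 3 - 65]
12. n7.cnt = 12  [b₀.lim - 9]
13. n7.wid = -4  [b₀.lim + b₁.lim - 44]
14. n2.cnt = "vy"  ["vy"]
15. n2.lab = true  [true]
16. n1.lab = 6  [len(C.key) + 4]
17. n1.pre = 5  [5]
18. n1.tag = 17  [len(D.cnt) + 15]
19. n10.key = "mk"  ["mk"]
20. n12.tag = 30  [30]
21. n13.cnt = -4  [terminal]
22. n14.cnt = -9  [terminal]
23. n15.lim = -8  [terminal]
24. n12.acc = true  [A.tag > 29]
25. n12.lim = false  [A.tag == e₀.cnt]
26. n12.val = false  [b.lim > -8]
27. n17.cnt = 13  [terminal]
28. n18.cnt = 22  [terminal]
29. n16.lab = 16  [e₀.cnt + 3]
30. n16.cnt = -7  [e₁.cnt - 29]
31. n16.wid = 27  [e₀.cnt + e₁.cnt - 8]
32. n19.cnt = "nx"  [terminal]
33. n11.cnt = "nxz"  [g.cnt ++ "z"]
34. n11.lab = false  [not A.acc]
35. n20.key = "mkv"  [C₀.key ++ "v"]
36. n21.key = false  [terminal]
37. n22.lim = 1  [terminal]
38. n23.key = "xmkv"  ["x" ++ C₀.key]
39. n24.key = false  [terminal]
40. n25.lim = 16  [terminal]
41. n26.cnt = -2  [terminal]
42. n23.lab = 8  [len(C.key) + 4]
43. n23.pre = 16  [e.cnt + 18]
44. n23.tag = 27  [e.cnt + 29]
45. n20.lab = 5  [C₁.pre + b.lim - 12]
46. n20.pre = 1  [(if h.key then C₁.pre else C₁.tag) - 26]
47. n20.tag = -6  [C₁.tag - 33]
48. n10.lab = 17  [C₁.pre + C₁.tag + 22]
49. n10.pre = 24  [(if D.lab then C₁.lab else C₁.pre) + 23]
50. n10.tag = 8  [C₁.lab + 3]
51. n0.lab = 28  [C₀.pre * -2 + 38]
52. n0.cnt = 8  [C₁.pre - 16]
53. n0.wid = 11  [11]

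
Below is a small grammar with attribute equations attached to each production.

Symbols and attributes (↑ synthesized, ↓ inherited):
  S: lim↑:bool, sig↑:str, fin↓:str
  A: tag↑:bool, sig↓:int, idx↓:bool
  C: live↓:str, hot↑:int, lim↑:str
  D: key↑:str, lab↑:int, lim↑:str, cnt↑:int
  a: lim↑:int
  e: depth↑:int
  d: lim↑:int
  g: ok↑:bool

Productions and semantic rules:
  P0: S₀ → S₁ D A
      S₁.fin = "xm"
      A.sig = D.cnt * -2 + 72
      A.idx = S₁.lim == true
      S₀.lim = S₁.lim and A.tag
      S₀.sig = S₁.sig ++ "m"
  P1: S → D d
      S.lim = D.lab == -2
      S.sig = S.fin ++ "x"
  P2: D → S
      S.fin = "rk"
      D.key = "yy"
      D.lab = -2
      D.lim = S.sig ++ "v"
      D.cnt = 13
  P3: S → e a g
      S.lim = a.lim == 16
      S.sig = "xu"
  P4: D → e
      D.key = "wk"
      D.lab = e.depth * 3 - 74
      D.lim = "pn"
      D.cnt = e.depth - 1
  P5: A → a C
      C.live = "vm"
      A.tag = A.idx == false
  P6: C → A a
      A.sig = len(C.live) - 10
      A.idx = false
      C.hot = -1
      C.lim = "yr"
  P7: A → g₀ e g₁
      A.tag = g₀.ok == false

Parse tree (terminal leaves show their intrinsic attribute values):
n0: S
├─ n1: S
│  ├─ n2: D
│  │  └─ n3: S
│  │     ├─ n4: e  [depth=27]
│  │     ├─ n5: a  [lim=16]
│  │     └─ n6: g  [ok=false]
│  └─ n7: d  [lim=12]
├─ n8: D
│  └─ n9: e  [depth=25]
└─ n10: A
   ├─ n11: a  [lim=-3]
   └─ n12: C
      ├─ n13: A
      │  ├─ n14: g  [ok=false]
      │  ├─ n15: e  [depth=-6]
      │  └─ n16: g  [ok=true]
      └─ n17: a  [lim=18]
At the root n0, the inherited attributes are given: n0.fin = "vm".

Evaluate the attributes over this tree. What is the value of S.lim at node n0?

1. n0.fin = "vm"  [given at root]
2. n1.fin = "xm"  ["xm"]
3. n3.fin = "rk"  ["rk"]
4. n4.depth = 27  [terminal]
5. n5.lim = 16  [terminal]
6. n6.ok = false  [terminal]
7. n3.lim = true  [a.lim == 16]
8. n3.sig = "xu"  ["xu"]
9. n2.key = "yy"  ["yy"]
10. n2.lab = -2  [-2]
11. n2.lim = "xuv"  [S.sig ++ "v"]
12. n2.cnt = 13  [13]
13. n7.lim = 12  [terminal]
14. n1.lim = true  [D.lab == -2]
15. n1.sig = "xmx"  [S.fin ++ "x"]
16. n9.depth = 25  [terminal]
17. n8.key = "wk"  ["wk"]
18. n8.lab = 1  [e.depth * 3 - 74]
19. n8.lim = "pn"  ["pn"]
20. n8.cnt = 24  [e.depth - 1]
21. n10.sig = 24  [D.cnt * -2 + 72]
22. n10.idx = true  [S₁.lim == true]
23. n11.lim = -3  [terminal]
24. n12.live = "vm"  ["vm"]
25. n13.sig = -8  [len(C.live) - 10]
26. n13.idx = false  [false]
27. n14.ok = false  [terminal]
28. n15.depth = -6  [terminal]
29. n16.ok = true  [terminal]
30. n13.tag = true  [g₀.ok == false]
31. n17.lim = 18  [terminal]
32. n12.hot = -1  [-1]
33. n12.lim = "yr"  ["yr"]
34. n10.tag = false  [A.idx == false]
35. n0.lim = false  [S₁.lim and A.tag]
36. n0.sig = "xmxm"  [S₁.sig ++ "m"]

false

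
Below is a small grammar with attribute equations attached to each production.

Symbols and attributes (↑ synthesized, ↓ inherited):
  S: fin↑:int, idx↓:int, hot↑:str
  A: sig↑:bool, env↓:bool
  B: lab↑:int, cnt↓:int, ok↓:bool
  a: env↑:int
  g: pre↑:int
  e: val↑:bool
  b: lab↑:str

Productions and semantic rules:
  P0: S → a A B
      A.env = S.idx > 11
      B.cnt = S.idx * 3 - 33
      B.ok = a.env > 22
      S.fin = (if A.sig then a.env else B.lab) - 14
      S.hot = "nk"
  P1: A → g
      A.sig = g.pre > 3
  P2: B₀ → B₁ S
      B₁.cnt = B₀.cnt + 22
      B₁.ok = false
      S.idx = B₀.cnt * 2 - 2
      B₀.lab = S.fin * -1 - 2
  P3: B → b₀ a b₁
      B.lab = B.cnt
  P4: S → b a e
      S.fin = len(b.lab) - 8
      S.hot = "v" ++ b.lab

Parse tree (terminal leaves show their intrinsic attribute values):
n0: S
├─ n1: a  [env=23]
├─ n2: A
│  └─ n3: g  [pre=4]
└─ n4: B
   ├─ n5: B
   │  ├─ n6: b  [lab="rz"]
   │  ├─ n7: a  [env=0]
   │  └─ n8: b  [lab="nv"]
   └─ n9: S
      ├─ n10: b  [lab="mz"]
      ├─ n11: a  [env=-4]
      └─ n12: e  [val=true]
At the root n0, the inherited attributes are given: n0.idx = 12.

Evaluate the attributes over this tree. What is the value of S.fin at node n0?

9

1. n0.idx = 12  [given at root]
2. n1.env = 23  [terminal]
3. n2.env = true  [S.idx > 11]
4. n3.pre = 4  [terminal]
5. n2.sig = true  [g.pre > 3]
6. n4.cnt = 3  [S.idx * 3 - 33]
7. n4.ok = true  [a.env > 22]
8. n5.cnt = 25  [B₀.cnt + 22]
9. n5.ok = false  [false]
10. n6.lab = "rz"  [terminal]
11. n7.env = 0  [terminal]
12. n8.lab = "nv"  [terminal]
13. n5.lab = 25  [B.cnt]
14. n9.idx = 4  [B₀.cnt * 2 - 2]
15. n10.lab = "mz"  [terminal]
16. n11.env = -4  [terminal]
17. n12.val = true  [terminal]
18. n9.fin = -6  [len(b.lab) - 8]
19. n9.hot = "vmz"  ["v" ++ b.lab]
20. n4.lab = 4  [S.fin * -1 - 2]
21. n0.fin = 9  [(if A.sig then a.env else B.lab) - 14]
22. n0.hot = "nk"  ["nk"]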